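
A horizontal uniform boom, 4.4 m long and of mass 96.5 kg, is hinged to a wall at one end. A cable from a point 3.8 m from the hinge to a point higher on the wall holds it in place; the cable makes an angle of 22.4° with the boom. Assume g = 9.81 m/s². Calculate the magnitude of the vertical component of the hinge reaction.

|H_y| ≈ 399 N

Take torques about the hinge: T sin 22.4° · 3.8 = 96.5×9.81×2.2 = 2082.7 N·m.
So T = 2082.7 / (0.3811 × 3.8) = 1438.2 N.
ΣF_y = 0: H_y = (96.5×9.81) − T sin 22.4° = 946.67 − 548.07 = 398.6 N.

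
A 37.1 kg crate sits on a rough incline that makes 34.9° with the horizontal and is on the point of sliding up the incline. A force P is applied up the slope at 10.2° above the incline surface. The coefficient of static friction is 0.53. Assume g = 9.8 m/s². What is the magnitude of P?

On the verge of sliding up the incline, friction equals μN and acts down the slope.
Perpendicular: N + P sin 10.2° = W cos 34.9° = 298.2 N.
Along incline: P cos 10.2° = W sin 34.9° + μN  with W sin 34.9° = 208 N.
Solving the pair for P and N: P = 339.6 N, N = 238.1 N (and f = μN = 126.2 N).

P ≈ 340 N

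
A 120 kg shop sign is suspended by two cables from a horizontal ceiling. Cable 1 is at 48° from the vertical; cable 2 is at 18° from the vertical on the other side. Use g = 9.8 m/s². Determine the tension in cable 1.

T_1 ≈ 398 N

Angles from the horizontal: cable 1 is 90° − 48° = 42°, cable 2 is 90° − 18° = 72°.
Weight W = 120 × 9.8 = 1176 N acts straight down.
Horizontal: T_1 cos 42° = T_2 cos 72°  →  T_2 = 2.405 T_1.
Vertical: T_1 sin 42° + T_2 sin 72° = 1176.
Substituting the horizontal relation into the vertical equation gives 2.956 T_1 = 1176, so T_1 = 397.8 N.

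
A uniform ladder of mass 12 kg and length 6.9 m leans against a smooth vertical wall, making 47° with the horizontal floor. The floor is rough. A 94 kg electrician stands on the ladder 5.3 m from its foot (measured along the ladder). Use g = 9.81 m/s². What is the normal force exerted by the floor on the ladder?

N_floor ≈ 1040 N

ΣF_y = 0: N_floor = 12×9.81 + 94×9.81 = 1039.9 N.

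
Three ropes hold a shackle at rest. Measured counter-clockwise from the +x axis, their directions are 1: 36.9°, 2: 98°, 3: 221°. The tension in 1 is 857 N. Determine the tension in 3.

T_3 ≈ 895 N

Resolve: ΣF_x = 857 cos 36.9° + T_2 cos 98° + T_3 cos 221° = 0.
        ΣF_y = 857 sin 36.9° + T_2 sin 98° + T_3 sin 221° = 0.
The known terms sum to (685.3, 514.6) N, so -0.1392 T_2 − 0.7547 T_3 = -685.3 and 0.9903 T_2 − 0.6561 T_3 = -514.6.
Solving simultaneously: T_2 = 73.06 N, T_3 = 894.6 N.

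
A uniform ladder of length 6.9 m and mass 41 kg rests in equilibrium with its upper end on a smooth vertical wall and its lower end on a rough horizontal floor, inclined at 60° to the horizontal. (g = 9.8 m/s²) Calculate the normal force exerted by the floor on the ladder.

N_floor ≈ 402 N

ΣF_y = 0: N_floor = 41×9.8 = 401.8 N.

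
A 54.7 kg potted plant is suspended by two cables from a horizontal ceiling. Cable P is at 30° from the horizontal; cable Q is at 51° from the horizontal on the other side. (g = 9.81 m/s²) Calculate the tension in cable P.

T_P ≈ 342 N

Weight W = 54.7 × 9.81 = 536.6 N acts straight down.
Horizontal: T_P cos 30° = T_Q cos 51°  →  T_Q = 1.376 T_P.
Vertical: T_P sin 30° + T_Q sin 51° = 536.6.
Substituting the horizontal relation into the vertical equation gives 1.569 T_P = 536.6, so T_P = 341.9 N.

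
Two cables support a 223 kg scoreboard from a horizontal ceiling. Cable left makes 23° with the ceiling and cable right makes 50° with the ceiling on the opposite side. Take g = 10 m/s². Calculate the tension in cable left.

T_left ≈ 1500 N

Weight W = 223 × 10 = 2230 N acts straight down.
Horizontal: T_left cos 23° = T_right cos 50°  →  T_right = 1.432 T_left.
Vertical: T_left sin 23° + T_right sin 50° = 2230.
Substituting the horizontal relation into the vertical equation gives 1.488 T_left = 2230, so T_left = 1499 N.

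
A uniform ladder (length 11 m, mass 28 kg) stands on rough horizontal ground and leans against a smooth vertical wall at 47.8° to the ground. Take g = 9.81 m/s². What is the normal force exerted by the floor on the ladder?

N_floor ≈ 275 N

ΣF_y = 0: N_floor = 28×9.81 = 274.68 N.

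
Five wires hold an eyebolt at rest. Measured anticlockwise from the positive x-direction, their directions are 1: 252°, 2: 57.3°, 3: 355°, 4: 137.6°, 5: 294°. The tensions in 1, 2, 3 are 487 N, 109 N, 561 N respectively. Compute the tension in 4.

Resolve: ΣF_x = 487 cos 252° + 109 cos 57.3° + 561 cos 355° + T_4 cos 137.6° + T_5 cos 294° = 0.
        ΣF_y = 487 sin 252° + 109 sin 57.3° + 561 sin 355° + T_4 sin 137.6° + T_5 sin 294° = 0.
The known terms sum to (467.3, -420.3) N, so -0.7385 T_4 + 0.4067 T_5 = -467.3 and 0.6743 T_4 − 0.9135 T_5 = 420.3.
Solving simultaneously: T_4 = 639.2 N, T_5 = 11.68 N.

T_4 ≈ 639 N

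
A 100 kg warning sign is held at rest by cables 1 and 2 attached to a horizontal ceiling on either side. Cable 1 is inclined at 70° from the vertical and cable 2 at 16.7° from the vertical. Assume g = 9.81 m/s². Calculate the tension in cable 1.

Angles from the horizontal: cable 1 is 90° − 70° = 20°, cable 2 is 90° − 16.7° = 73.3°.
Weight W = 100 × 9.81 = 981 N acts straight down.
Horizontal: T_1 cos 20° = T_2 cos 73.3°  →  T_2 = 3.27 T_1.
Vertical: T_1 sin 20° + T_2 sin 73.3° = 981.
Substituting the horizontal relation into the vertical equation gives 3.474 T_1 = 981, so T_1 = 282.4 N.

T_1 ≈ 282 N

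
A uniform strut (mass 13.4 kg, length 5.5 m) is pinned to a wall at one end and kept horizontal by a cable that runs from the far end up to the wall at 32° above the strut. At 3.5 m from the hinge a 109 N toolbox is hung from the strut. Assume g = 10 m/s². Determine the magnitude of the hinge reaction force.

Take torques about the hinge: T sin 32° · 5.5 = 13.4×10×2.75 + 109×3.5 = 750 N·m.
So T = 750 / (0.5299 × 5.5) = 257.33 N.
ΣF_x = 0: H_x = T cos 32° = 218.23 N.
ΣF_y = 0: H_y = (13.4×10 + 109) − T sin 32° = 243 − 136.36 = 106.64 N.
|H| = √(H_x² + H_y²) = √((218.23)² + (106.64)²) = 242.89 N.

|H| ≈ 243 N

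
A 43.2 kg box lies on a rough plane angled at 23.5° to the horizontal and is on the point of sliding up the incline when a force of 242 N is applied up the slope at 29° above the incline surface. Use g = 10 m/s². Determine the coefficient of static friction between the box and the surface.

μ ≈ 0.141

On the verge of sliding up the incline, friction is at its maximum μN and acts down the slope.
Perpendicular to incline: N = W cos 23.5° − P sin 29° = 396.2 − 117.3 = 278.8 N.
Along incline: P cos 29° − μN = W sin 23.5° → μ = −(W sin 23.5° − P cos 29°) / N = 0.1413.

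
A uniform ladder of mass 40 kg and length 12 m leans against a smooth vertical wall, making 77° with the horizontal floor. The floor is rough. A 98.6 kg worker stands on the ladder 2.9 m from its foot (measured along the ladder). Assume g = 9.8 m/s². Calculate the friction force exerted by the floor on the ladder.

Torques about the foot: N_wall · 12 sin 77° = 40×9.8×6 cos 77° + 98.6×9.8×2.9 cos 77° → N_wall = 99.162 N.
ΣF_x = 0: f_floor = N_wall = 99.162 N.

f ≈ 99.2 N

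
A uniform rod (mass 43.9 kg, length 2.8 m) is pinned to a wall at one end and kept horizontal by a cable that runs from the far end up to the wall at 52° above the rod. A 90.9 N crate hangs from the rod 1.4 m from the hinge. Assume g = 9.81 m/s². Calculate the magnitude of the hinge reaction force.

|H| ≈ 331 N

Take torques about the hinge: T sin 52° · 2.8 = 43.9×9.81×1.4 + 90.9×1.4 = 730.18 N·m.
So T = 730.18 / (0.7880 × 2.8) = 330.93 N.
ΣF_x = 0: H_x = T cos 52° = 203.74 N.
ΣF_y = 0: H_y = (43.9×9.81 + 90.9) − T sin 52° = 521.56 − 260.78 = 260.78 N.
|H| = √(H_x² + H_y²) = √((203.74)² + (260.78)²) = 330.93 N.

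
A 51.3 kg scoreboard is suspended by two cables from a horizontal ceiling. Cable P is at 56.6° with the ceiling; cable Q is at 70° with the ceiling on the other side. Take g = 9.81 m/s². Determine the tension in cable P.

T_P ≈ 214 N

Weight W = 51.3 × 9.81 = 503.3 N acts straight down.
Horizontal: T_P cos 56.6° = T_Q cos 70°  →  T_Q = 1.609 T_P.
Vertical: T_P sin 56.6° + T_Q sin 70° = 503.3.
Substituting the horizontal relation into the vertical equation gives 2.347 T_P = 503.3, so T_P = 214.4 N.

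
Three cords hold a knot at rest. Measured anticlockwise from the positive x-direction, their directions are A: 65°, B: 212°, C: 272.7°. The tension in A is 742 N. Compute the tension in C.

T_C ≈ 463 N

Resolve: ΣF_x = 742 cos 65° + T_B cos 212° + T_C cos 272.7° = 0.
        ΣF_y = 742 sin 65° + T_B sin 212° + T_C sin 272.7° = 0.
The known terms sum to (313.6, 672.5) N, so -0.8480 T_B + 0.0471 T_C = -313.6 and -0.5299 T_B − 0.9989 T_C = -672.5.
Solving simultaneously: T_B = 395.5 N, T_C = 463.4 N.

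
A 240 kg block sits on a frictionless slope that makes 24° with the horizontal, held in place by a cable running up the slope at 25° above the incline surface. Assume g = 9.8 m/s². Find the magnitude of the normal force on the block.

N ≈ 1700 N

Take axes along and perpendicular to the incline. Weight components: W sin 24° = 956.6 N down-slope, W cos 24° = 2149 N into the surface.
Along incline: T cos 25° = W sin 24° → T = 1056 N.
Perpendicular: N = W cos 24° − T sin 25° = 1703 N.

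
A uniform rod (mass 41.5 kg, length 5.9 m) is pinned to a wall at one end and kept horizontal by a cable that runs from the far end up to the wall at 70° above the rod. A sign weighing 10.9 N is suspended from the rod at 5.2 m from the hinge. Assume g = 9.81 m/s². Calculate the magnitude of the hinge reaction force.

|H| ≈ 219 N

Take torques about the hinge: T sin 70° · 5.9 = 41.5×9.81×2.95 + 10.9×5.2 = 1257.7 N·m.
So T = 1257.7 / (0.9397 × 5.9) = 226.84 N.
ΣF_x = 0: H_x = T cos 70° = 77.585 N.
ΣF_y = 0: H_y = (41.5×9.81 + 10.9) − T sin 70° = 418.01 − 213.16 = 204.85 N.
|H| = √(H_x² + H_y²) = √((77.585)² + (204.85)²) = 219.05 N.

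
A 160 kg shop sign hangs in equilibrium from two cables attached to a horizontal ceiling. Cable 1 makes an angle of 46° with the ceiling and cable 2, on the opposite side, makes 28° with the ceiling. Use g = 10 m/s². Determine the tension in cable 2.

T_2 ≈ 1160 N

Weight W = 160 × 10 = 1600 N acts straight down.
Horizontal: T_1 cos 46° = T_2 cos 28°  →  T_1 = 1.271 T_2.
Vertical: T_1 sin 46° + T_2 sin 28° = 1600.
Substituting the horizontal relation into the vertical equation gives 1.384 T_2 = 1600, so T_2 = 1156 N.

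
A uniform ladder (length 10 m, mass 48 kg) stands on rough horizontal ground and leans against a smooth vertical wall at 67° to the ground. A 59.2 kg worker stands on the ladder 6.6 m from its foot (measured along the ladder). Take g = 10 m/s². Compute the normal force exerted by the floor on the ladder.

ΣF_y = 0: N_floor = 48×10 + 59.2×10 = 1072 N.

N_floor ≈ 1070 N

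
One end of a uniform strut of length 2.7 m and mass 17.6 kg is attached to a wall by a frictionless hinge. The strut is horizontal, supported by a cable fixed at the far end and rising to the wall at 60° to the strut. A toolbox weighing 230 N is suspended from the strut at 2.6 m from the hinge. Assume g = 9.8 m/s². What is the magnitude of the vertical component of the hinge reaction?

Take torques about the hinge: T sin 60° · 2.7 = 17.6×9.8×1.35 + 230×2.6 = 830.85 N·m.
So T = 830.85 / (0.8660 × 2.7) = 355.33 N.
ΣF_y = 0: H_y = (17.6×9.8 + 230) − T sin 60° = 402.48 − 307.72 = 94.759 N.

|H_y| ≈ 94.8 N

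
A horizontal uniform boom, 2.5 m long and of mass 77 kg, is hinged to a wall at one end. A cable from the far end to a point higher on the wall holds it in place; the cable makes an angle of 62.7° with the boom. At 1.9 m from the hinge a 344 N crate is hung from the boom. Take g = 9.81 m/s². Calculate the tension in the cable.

T ≈ 719 N

Take torques about the hinge: T sin 62.7° · 2.5 = 77×9.81×1.25 + 344×1.9 = 1597.8 N·m.
So T = 1597.8 / (0.8886 × 2.5) = 719.24 N.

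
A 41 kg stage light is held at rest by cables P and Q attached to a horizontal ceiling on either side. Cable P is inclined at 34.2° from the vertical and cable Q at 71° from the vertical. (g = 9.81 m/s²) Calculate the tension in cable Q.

T_Q ≈ 234 N

Angles from the horizontal: cable P is 90° − 34.2° = 55.8°, cable Q is 90° − 71° = 19°.
Weight W = 41 × 9.81 = 402.2 N acts straight down.
Horizontal: T_P cos 55.8° = T_Q cos 19°  →  T_P = 1.682 T_Q.
Vertical: T_P sin 55.8° + T_Q sin 19° = 402.2.
Substituting the horizontal relation into the vertical equation gives 1.717 T_Q = 402.2, so T_Q = 234.3 N.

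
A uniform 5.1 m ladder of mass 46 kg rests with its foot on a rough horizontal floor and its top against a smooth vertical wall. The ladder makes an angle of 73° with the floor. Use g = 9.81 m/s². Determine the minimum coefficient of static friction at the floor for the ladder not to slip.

ΣF_y = 0: N_floor = 46×9.81 = 451.26 N.
Torques about the foot: N_wall · 5.1 sin 73° = 46×9.81×2.55 cos 73° → N_wall = 68.982 N.
ΣF_x = 0: f_floor = N_wall = 68.982 N.
μ_min = f_floor / N_floor = 68.982 / 451.26 = 0.1529.

μ_min ≈ 0.153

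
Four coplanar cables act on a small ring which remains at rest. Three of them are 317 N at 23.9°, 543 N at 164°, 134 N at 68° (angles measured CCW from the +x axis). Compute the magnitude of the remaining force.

F ≈ 442 N

Sum the known components: ΣF_x = -181.9 N, ΣF_y = 402.3 N.
For equilibrium the remaining force must supply (−ΣF_x, −ΣF_y) = (181.9, -402.3) N.
Magnitude = √((181.9)² + (-402.3)²) = 441.6 N; direction = atan2(-402.3, 181.9) = 294.3°.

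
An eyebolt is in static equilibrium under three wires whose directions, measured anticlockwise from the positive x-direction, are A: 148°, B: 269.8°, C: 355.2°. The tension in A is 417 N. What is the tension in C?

T_C ≈ 356 N

Resolve: ΣF_x = 417 cos 148° + T_B cos 269.8° + T_C cos 355.2° = 0.
        ΣF_y = 417 sin 148° + T_B sin 269.8° + T_C sin 355.2° = 0.
The known terms sum to (-353.6, 221) N, so -0.0035 T_B + 0.9965 T_C = 353.6 and -1.0000 T_B − 0.0837 T_C = -221.
Solving simultaneously: T_B = 191.2 N, T_C = 355.6 N.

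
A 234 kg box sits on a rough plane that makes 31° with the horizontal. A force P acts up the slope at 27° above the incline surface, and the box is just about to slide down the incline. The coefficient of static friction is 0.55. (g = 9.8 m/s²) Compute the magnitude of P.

On the verge of sliding down the incline, friction equals μN and acts up the slope.
Perpendicular: N + P sin 27° = W cos 31° = 1966 N.
Along incline: P cos 27° + μN = W sin 31° with W sin 31° = 1181 N.
Solving the pair for P and N: P = 155.9 N, N = 1895 N (and f = μN = 1042 N).

P ≈ 156 N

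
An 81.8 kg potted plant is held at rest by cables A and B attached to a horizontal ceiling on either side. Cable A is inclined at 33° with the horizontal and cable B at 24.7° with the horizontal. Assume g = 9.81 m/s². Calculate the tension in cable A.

Weight W = 81.8 × 9.81 = 802.5 N acts straight down.
Horizontal: T_A cos 33° = T_B cos 24.7°  →  T_B = 0.9231 T_A.
Vertical: T_A sin 33° + T_B sin 24.7° = 802.5.
Substituting the horizontal relation into the vertical equation gives 0.9304 T_A = 802.5, so T_A = 862.5 N.

T_A ≈ 863 N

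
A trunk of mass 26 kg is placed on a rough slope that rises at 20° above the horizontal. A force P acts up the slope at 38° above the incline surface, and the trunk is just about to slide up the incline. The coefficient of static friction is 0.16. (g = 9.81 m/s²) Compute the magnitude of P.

P ≈ 142 N

On the verge of sliding up the incline, friction equals μN and acts down the slope.
Perpendicular: N + P sin 38° = W cos 20° = 239.7 N.
Along incline: P cos 38° = W sin 20° + μN  with W sin 20° = 87.24 N.
Solving the pair for P and N: P = 141.7 N, N = 152.5 N (and f = μN = 24.39 N).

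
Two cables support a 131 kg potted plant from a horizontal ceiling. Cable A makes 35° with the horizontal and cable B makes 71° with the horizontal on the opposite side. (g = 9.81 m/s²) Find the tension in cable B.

T_B ≈ 1100 N

Weight W = 131 × 9.81 = 1285 N acts straight down.
Horizontal: T_A cos 35° = T_B cos 71°  →  T_A = 0.3974 T_B.
Vertical: T_A sin 35° + T_B sin 71° = 1285.
Substituting the horizontal relation into the vertical equation gives 1.173 T_B = 1285, so T_B = 1095 N.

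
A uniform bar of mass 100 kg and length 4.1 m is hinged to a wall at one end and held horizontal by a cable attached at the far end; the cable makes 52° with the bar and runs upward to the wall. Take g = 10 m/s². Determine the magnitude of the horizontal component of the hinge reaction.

Take torques about the hinge: T sin 52° · 4.1 = 100×10×2.05 = 2050 N·m.
So T = 2050 / (0.7880 × 4.1) = 634.51 N.
ΣF_x = 0: H_x = T cos 52° = 390.64 N.

H_x ≈ 391 N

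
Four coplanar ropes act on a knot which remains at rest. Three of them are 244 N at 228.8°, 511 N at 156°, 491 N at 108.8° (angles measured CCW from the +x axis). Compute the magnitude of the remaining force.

F ≈ 926 N

Sum the known components: ΣF_x = -785.8 N, ΣF_y = 489.1 N.
For equilibrium the remaining force must supply (−ΣF_x, −ΣF_y) = (785.8, -489.1) N.
Magnitude = √((785.8)² + (-489.1)²) = 925.5 N; direction = atan2(-489.1, 785.8) = 328.1°.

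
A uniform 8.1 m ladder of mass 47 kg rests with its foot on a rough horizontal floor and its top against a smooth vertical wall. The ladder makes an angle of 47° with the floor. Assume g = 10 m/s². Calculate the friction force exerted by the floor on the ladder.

Torques about the foot: N_wall · 8.1 sin 47° = 47×10×4.05 cos 47° → N_wall = 219.14 N.
ΣF_x = 0: f_floor = N_wall = 219.14 N.

f ≈ 219 N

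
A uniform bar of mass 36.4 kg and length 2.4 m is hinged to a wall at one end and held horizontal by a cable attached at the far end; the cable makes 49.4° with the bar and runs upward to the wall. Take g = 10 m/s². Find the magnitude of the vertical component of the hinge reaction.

|H_y| ≈ 182 N

Take torques about the hinge: T sin 49.4° · 2.4 = 36.4×10×1.2 = 436.8 N·m.
So T = 436.8 / (0.7593 × 2.4) = 239.7 N.
ΣF_y = 0: H_y = (36.4×10) − T sin 49.4° = 364 − 182 = 182 N.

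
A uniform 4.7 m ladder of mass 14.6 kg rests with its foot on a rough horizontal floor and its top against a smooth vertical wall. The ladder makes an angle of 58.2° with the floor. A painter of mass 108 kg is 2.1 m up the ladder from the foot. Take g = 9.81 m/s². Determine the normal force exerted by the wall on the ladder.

N_wall ≈ 338 N

Torques about the foot: N_wall · 4.7 sin 58.2° = 14.6×9.81×2.35 cos 58.2° + 108×9.81×2.1 cos 58.2° → N_wall = 337.91 N.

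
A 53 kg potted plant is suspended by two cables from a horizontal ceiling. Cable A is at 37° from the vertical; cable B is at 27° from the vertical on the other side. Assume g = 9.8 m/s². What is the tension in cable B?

Angles from the horizontal: cable A is 90° − 37° = 53°, cable B is 90° − 27° = 63°.
Weight W = 53 × 9.8 = 519.4 N acts straight down.
Horizontal: T_A cos 53° = T_B cos 63°  →  T_A = 0.7544 T_B.
Vertical: T_A sin 53° + T_B sin 63° = 519.4.
Substituting the horizontal relation into the vertical equation gives 1.493 T_B = 519.4, so T_B = 347.8 N.

T_B ≈ 348 N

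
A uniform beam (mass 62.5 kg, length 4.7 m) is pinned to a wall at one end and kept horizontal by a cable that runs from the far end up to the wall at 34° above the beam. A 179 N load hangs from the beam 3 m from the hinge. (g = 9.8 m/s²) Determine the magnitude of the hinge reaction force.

|H| ≈ 725 N

Take torques about the hinge: T sin 34° · 4.7 = 62.5×9.8×2.35 + 179×3 = 1976.4 N·m.
So T = 1976.4 / (0.5592 × 4.7) = 751.99 N.
ΣF_x = 0: H_x = T cos 34° = 623.42 N.
ΣF_y = 0: H_y = (62.5×9.8 + 179) − T sin 34° = 791.5 − 420.51 = 370.99 N.
|H| = √(H_x² + H_y²) = √((623.42)² + (370.99)²) = 725.46 N.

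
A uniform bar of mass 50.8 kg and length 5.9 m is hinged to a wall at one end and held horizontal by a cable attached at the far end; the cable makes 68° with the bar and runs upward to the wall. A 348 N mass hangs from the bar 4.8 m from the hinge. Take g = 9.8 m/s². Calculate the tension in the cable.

T ≈ 574 N

Take torques about the hinge: T sin 68° · 5.9 = 50.8×9.8×2.95 + 348×4.8 = 3139 N·m.
So T = 3139 / (0.9272 × 5.9) = 573.82 N.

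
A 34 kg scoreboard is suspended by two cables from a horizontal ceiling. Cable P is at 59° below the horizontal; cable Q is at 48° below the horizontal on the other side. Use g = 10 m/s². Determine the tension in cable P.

T_P ≈ 238 N

Weight W = 34 × 10 = 340 N acts straight down.
Horizontal: T_P cos 59° = T_Q cos 48°  →  T_Q = 0.7697 T_P.
Vertical: T_P sin 59° + T_Q sin 48° = 340.
Substituting the horizontal relation into the vertical equation gives 1.429 T_P = 340, so T_P = 237.9 N.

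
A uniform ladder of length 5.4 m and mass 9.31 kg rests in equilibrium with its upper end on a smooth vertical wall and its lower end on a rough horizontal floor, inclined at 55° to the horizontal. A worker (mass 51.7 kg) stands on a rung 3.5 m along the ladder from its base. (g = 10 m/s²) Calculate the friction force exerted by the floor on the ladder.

f ≈ 267 N

Torques about the foot: N_wall · 5.4 sin 55° = 9.31×10×2.7 cos 55° + 51.7×10×3.5 cos 55° → N_wall = 267.23 N.
ΣF_x = 0: f_floor = N_wall = 267.23 N.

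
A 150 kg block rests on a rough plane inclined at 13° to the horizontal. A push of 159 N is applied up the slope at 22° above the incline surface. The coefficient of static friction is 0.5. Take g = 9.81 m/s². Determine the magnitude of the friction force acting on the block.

Axes along / perpendicular to the incline. W sin 13° = 331 N down-slope; W cos 13° = 1434 N into the surface.
Perpendicular: N = W cos 13° − P sin 22° = 1434 − 59.56 = 1374 N.
Along incline: P cos 22° + f = W sin 13° (friction acts up-slope) → f = 331 − 147.4 = 183.6 N.
|f| = 183.6 N ≤ μN = 687.1 N, so the block is indeed static.

f ≈ 184 N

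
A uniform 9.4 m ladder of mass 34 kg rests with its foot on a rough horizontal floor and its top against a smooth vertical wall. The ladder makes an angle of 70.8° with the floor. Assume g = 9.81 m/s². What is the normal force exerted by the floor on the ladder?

N_floor ≈ 334 N

ΣF_y = 0: N_floor = 34×9.81 = 333.54 N.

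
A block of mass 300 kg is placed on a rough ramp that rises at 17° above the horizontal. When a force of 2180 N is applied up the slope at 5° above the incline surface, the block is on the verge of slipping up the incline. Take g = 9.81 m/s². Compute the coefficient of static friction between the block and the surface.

μ ≈ 0.500

On the verge of sliding up the incline, friction is at its maximum μN and acts down the slope.
Perpendicular to incline: N = W cos 17° − P sin 5° = 2814 − 190 = 2624 N.
Along incline: P cos 5° − μN = W sin 17° → μ = −(W sin 17° − P cos 5°) / N = 0.4996.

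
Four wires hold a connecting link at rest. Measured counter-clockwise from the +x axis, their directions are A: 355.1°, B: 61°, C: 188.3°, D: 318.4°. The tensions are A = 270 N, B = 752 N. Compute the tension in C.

T_C ≈ 1170 N

Resolve: ΣF_x = 270 cos 355.1° + 752 cos 61° + T_C cos 188.3° + T_D cos 318.4° = 0.
        ΣF_y = 270 sin 355.1° + 752 sin 61° + T_C sin 188.3° + T_D sin 318.4° = 0.
The known terms sum to (633.6, 634.7) N, so -0.9895 T_C + 0.7478 T_D = -633.6 and -0.1444 T_C − 0.6639 T_D = -634.7.
Solving simultaneously: T_C = 1170 N, T_D = 701.4 N.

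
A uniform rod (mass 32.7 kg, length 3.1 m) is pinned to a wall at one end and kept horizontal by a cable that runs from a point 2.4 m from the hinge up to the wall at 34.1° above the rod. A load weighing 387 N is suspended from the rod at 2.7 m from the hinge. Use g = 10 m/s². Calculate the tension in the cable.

T ≈ 1150 N

Take torques about the hinge: T sin 34.1° · 2.4 = 32.7×10×1.55 + 387×2.7 = 1551.8 N·m.
So T = 1551.8 / (0.5606 × 2.4) = 1153.3 N.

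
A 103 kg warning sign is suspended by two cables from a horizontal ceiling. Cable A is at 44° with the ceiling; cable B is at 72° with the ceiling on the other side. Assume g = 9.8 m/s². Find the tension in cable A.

T_A ≈ 347 N

Weight W = 103 × 9.8 = 1009 N acts straight down.
Horizontal: T_A cos 44° = T_B cos 72°  →  T_B = 2.328 T_A.
Vertical: T_A sin 44° + T_B sin 72° = 1009.
Substituting the horizontal relation into the vertical equation gives 2.909 T_A = 1009, so T_A = 347 N.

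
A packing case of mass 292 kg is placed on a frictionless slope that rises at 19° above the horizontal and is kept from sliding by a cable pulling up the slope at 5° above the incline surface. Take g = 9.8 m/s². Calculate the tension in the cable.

T ≈ 935 N

Take axes along and perpendicular to the incline. Weight components: W sin 19° = 931.6 N down-slope, W cos 19° = 2706 N into the surface.
Along incline: T cos 5° = W sin 19° → T = 935.2 N.
Perpendicular: N = W cos 19° − T sin 5° = 2624 N.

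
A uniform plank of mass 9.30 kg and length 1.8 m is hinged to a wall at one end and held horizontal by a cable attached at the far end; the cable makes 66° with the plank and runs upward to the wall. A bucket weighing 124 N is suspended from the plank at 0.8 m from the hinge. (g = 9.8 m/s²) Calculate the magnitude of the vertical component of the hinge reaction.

|H_y| ≈ 114 N

Take torques about the hinge: T sin 66° · 1.8 = 9.30×9.8×0.9 + 124×0.8 = 181.23 N·m.
So T = 181.23 / (0.9135 × 1.8) = 110.21 N.
ΣF_y = 0: H_y = (9.30×9.8 + 124) − T sin 66° = 215.14 − 100.68 = 114.46 N.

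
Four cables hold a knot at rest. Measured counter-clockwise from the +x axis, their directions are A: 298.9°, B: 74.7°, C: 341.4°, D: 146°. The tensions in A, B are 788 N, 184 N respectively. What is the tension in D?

T_D ≈ 1310 N

Resolve: ΣF_x = 788 cos 298.9° + 184 cos 74.7° + T_C cos 341.4° + T_D cos 146° = 0.
        ΣF_y = 788 sin 298.9° + 184 sin 74.7° + T_C sin 341.4° + T_D sin 146° = 0.
The known terms sum to (429.4, -512.4) N, so 0.9478 T_C − 0.8290 T_D = -429.4 and -0.3190 T_C + 0.5592 T_D = 512.4.
Solving simultaneously: T_C = 695.5 N, T_D = 1313 N.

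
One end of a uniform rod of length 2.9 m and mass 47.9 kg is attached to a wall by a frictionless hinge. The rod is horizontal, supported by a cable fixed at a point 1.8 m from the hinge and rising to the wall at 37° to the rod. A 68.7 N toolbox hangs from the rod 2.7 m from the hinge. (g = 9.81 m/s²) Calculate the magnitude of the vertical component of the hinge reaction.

|H_y| ≈ 57 N

Take torques about the hinge: T sin 37° · 1.8 = 47.9×9.81×1.45 + 68.7×2.7 = 866.84 N·m.
So T = 866.84 / (0.6018 × 1.8) = 800.21 N.
ΣF_y = 0: H_y = (47.9×9.81 + 68.7) − T sin 37° = 538.6 − 481.58 = 57.019 N.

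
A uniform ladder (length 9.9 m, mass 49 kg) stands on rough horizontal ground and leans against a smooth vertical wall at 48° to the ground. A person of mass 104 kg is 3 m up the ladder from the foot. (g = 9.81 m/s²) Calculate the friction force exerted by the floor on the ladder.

Torques about the foot: N_wall · 9.9 sin 48° = 49×9.81×4.95 cos 48° + 104×9.81×3 cos 48° → N_wall = 494.78 N.
ΣF_x = 0: f_floor = N_wall = 494.78 N.

f ≈ 495 N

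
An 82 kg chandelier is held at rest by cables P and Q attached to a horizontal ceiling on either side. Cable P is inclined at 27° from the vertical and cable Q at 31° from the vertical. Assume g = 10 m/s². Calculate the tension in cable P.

Angles from the horizontal: cable P is 90° − 27° = 63°, cable Q is 90° − 31° = 59°.
Weight W = 82 × 10 = 820 N acts straight down.
Horizontal: T_P cos 63° = T_Q cos 59°  →  T_Q = 0.8815 T_P.
Vertical: T_P sin 63° + T_Q sin 59° = 820.
Substituting the horizontal relation into the vertical equation gives 1.647 T_P = 820, so T_P = 498 N.

T_P ≈ 498 N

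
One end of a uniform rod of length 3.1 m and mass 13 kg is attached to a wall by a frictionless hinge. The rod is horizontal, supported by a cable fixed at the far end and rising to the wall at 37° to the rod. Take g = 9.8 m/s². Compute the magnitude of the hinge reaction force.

|H| ≈ 106 N

Take torques about the hinge: T sin 37° · 3.1 = 13×9.8×1.55 = 197.47 N·m.
So T = 197.47 / (0.6018 × 3.1) = 105.85 N.
ΣF_x = 0: H_x = T cos 37° = 84.533 N.
ΣF_y = 0: H_y = (13×9.8) − T sin 37° = 127.4 − 63.7 = 63.7 N.
|H| = √(H_x² + H_y²) = √((84.533)² + (63.7)²) = 105.85 N.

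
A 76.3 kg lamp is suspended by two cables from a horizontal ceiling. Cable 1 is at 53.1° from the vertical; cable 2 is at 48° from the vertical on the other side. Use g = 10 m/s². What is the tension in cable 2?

T_2 ≈ 622 N

Angles from the horizontal: cable 1 is 90° − 53.1° = 36.9°, cable 2 is 90° − 48° = 42°.
Weight W = 76.3 × 10 = 763 N acts straight down.
Horizontal: T_1 cos 36.9° = T_2 cos 42°  →  T_1 = 0.9293 T_2.
Vertical: T_1 sin 36.9° + T_2 sin 42° = 763.
Substituting the horizontal relation into the vertical equation gives 1.227 T_2 = 763, so T_2 = 621.8 N.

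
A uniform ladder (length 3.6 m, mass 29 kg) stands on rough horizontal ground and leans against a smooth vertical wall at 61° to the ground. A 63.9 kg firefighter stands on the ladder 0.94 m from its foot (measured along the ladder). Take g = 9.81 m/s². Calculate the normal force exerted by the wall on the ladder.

Torques about the foot: N_wall · 3.6 sin 61° = 29×9.81×1.8 cos 61° + 63.9×9.81×0.94 cos 61° → N_wall = 169.58 N.

N_wall ≈ 170 N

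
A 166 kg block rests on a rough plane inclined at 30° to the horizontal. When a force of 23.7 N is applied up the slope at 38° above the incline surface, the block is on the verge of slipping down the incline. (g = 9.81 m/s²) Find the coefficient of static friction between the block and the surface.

μ ≈ 0.570

On the verge of sliding down the incline, friction is at its maximum μN and acts up the slope.
Perpendicular to incline: N = W cos 30° − P sin 38° = 1410 − 14.59 = 1396 N.
Along incline: P cos 38° + μN = W sin 30° → μ = (W sin 30° − P cos 38°) / N = 0.57.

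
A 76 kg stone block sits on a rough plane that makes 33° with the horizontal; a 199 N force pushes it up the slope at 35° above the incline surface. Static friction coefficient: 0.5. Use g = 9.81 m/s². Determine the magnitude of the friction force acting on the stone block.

Axes along / perpendicular to the incline. W sin 33° = 406.1 N down-slope; W cos 33° = 625.3 N into the surface.
Perpendicular: N = W cos 33° − P sin 35° = 625.3 − 114.1 = 511.1 N.
Along incline: P cos 35° + f = W sin 33° (friction acts up-slope) → f = 406.1 − 163 = 243 N.
|f| = 243 N ≤ μN = 255.6 N, so the stone block is indeed static.

f ≈ 243 N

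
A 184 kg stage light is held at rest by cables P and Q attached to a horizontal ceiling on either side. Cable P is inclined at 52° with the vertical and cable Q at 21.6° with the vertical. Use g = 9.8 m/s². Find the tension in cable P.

T_P ≈ 692 N

Angles from the horizontal: cable P is 90° − 52° = 38°, cable Q is 90° − 21.6° = 68.4°.
Weight W = 184 × 9.8 = 1803 N acts straight down.
Horizontal: T_P cos 38° = T_Q cos 68.4°  →  T_Q = 2.141 T_P.
Vertical: T_P sin 38° + T_Q sin 68.4° = 1803.
Substituting the horizontal relation into the vertical equation gives 2.606 T_P = 1803, so T_P = 692 N.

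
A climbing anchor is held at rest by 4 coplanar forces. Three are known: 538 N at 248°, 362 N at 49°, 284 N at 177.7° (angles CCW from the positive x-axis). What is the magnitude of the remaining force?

Sum the known components: ΣF_x = -247.8 N, ΣF_y = -214.2 N.
For equilibrium the remaining force must supply (−ΣF_x, −ΣF_y) = (247.8, 214.2) N.
Magnitude = √((247.8)² + (214.2)²) = 327.6 N; direction = atan2(214.2, 247.8) = 40.8°.

F ≈ 328 N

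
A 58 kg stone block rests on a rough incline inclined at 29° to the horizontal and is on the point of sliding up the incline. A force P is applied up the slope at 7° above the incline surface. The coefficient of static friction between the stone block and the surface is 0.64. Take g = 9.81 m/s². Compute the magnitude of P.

P ≈ 555 N

On the verge of sliding up the incline, friction equals μN and acts down the slope.
Perpendicular: N + P sin 7° = W cos 29° = 497.6 N.
Along incline: P cos 7° = W sin 29° + μN  with W sin 29° = 275.8 N.
Solving the pair for P and N: P = 555.2 N, N = 430 N (and f = μN = 275.2 N).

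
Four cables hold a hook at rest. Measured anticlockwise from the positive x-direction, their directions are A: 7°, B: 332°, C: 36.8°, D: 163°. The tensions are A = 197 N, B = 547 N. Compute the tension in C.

T_C ≈ 30 N

Resolve: ΣF_x = 197 cos 7° + 547 cos 332° + T_C cos 36.8° + T_D cos 163° = 0.
        ΣF_y = 197 sin 7° + 547 sin 332° + T_C sin 36.8° + T_D sin 163° = 0.
The known terms sum to (678.5, -232.8) N, so 0.8007 T_C − 0.9563 T_D = -678.5 and 0.5990 T_C + 0.2924 T_D = 232.8.
Solving simultaneously: T_C = 30.05 N, T_D = 734.7 N.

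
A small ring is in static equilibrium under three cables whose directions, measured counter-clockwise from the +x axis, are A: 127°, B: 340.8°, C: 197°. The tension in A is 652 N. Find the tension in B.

Resolve: ΣF_x = 652 cos 127° + T_B cos 340.8° + T_C cos 197° = 0.
        ΣF_y = 652 sin 127° + T_B sin 340.8° + T_C sin 197° = 0.
The known terms sum to (-392.4, 520.7) N, so 0.9444 T_B − 0.9563 T_C = 392.4 and -0.3289 T_B − 0.2924 T_C = -520.7.
Solving simultaneously: T_B = 1037 N, T_C = 614.1 N.

T_B ≈ 1040 N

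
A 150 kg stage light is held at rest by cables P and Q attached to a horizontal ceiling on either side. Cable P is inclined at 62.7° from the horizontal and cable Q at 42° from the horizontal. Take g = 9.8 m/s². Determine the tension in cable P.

T_P ≈ 1130 N

Weight W = 150 × 9.8 = 1470 N acts straight down.
Horizontal: T_P cos 62.7° = T_Q cos 42°  →  T_Q = 0.6172 T_P.
Vertical: T_P sin 62.7° + T_Q sin 42° = 1470.
Substituting the horizontal relation into the vertical equation gives 1.302 T_P = 1470, so T_P = 1129 N.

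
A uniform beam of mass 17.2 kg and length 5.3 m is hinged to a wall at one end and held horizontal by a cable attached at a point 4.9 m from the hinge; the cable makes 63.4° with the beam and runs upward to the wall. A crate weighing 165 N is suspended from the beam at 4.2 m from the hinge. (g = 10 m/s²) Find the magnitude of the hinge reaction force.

Take torques about the hinge: T sin 63.4° · 4.9 = 17.2×10×2.65 + 165×4.2 = 1148.8 N·m.
So T = 1148.8 / (0.8942 × 4.9) = 262.2 N.
ΣF_x = 0: H_x = T cos 63.4° = 117.4 N.
ΣF_y = 0: H_y = (17.2×10 + 165) − T sin 63.4° = 337 − 234.45 = 102.55 N.
|H| = √(H_x² + H_y²) = √((117.4)² + (102.55)²) = 155.89 N.

|H| ≈ 156 N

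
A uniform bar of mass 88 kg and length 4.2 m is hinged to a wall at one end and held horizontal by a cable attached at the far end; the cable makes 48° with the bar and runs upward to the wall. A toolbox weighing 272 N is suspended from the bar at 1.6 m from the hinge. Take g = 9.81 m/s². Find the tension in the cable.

Take torques about the hinge: T sin 48° · 4.2 = 88×9.81×2.1 + 272×1.6 = 2248.1 N·m.
So T = 2248.1 / (0.7431 × 4.2) = 720.26 N.

T ≈ 720 N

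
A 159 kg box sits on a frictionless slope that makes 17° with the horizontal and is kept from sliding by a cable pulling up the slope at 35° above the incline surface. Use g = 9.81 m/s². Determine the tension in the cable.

T ≈ 557 N

Take axes along and perpendicular to the incline. Weight components: W sin 17° = 456 N down-slope, W cos 17° = 1492 N into the surface.
Along incline: T cos 35° = W sin 17° → T = 556.7 N.
Perpendicular: N = W cos 17° − T sin 35° = 1172 N.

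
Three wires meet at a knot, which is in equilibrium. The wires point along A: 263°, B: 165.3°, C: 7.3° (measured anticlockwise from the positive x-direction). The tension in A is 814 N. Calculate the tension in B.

T_B ≈ 2110 N

Resolve: ΣF_x = 814 cos 263° + T_B cos 165.3° + T_C cos 7.3° = 0.
        ΣF_y = 814 sin 263° + T_B sin 165.3° + T_C sin 7.3° = 0.
The known terms sum to (-99.2, -807.9) N, so -0.9673 T_B + 0.9919 T_C = 99.2 and 0.2538 T_B + 0.1271 T_C = 807.9.
Solving simultaneously: T_B = 2106 N, T_C = 2153 N.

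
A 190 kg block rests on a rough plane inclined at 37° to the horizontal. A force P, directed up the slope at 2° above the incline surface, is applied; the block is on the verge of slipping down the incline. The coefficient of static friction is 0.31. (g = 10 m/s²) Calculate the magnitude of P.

On the verge of sliding down the incline, friction equals μN and acts up the slope.
Perpendicular: N + P sin 2° = W cos 37° = 1517 N.
Along incline: P cos 2° + μN = W sin 37° with W sin 37° = 1143 N.
Solving the pair for P and N: P = 680.8 N, N = 1494 N (and f = μN = 463 N).

P ≈ 681 N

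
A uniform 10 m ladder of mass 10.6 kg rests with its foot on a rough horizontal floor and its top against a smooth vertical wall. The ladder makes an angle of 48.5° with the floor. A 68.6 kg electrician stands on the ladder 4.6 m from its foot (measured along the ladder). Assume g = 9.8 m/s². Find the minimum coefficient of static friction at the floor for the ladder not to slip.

ΣF_y = 0: N_floor = 10.6×9.8 + 68.6×9.8 = 776.16 N.
Torques about the foot: N_wall · 10 sin 48.5° = 10.6×9.8×5 cos 48.5° + 68.6×9.8×4.6 cos 48.5° → N_wall = 319.55 N.
ΣF_x = 0: f_floor = N_wall = 319.55 N.
μ_min = f_floor / N_floor = 319.55 / 776.16 = 0.4117.

μ_min ≈ 0.412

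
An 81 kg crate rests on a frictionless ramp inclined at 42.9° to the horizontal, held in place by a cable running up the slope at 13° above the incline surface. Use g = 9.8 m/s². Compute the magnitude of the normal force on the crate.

N ≈ 457 N

Take axes along and perpendicular to the incline. Weight components: W sin 42.9° = 540.4 N down-slope, W cos 42.9° = 581.5 N into the surface.
Along incline: T cos 13° = W sin 42.9° → T = 554.6 N.
Perpendicular: N = W cos 42.9° − T sin 13° = 456.7 N.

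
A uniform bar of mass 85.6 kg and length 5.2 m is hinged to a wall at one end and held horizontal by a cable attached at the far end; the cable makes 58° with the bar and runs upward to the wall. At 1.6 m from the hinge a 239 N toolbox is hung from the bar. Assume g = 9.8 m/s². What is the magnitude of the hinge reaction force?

|H| ≈ 661 N

Take torques about the hinge: T sin 58° · 5.2 = 85.6×9.8×2.6 + 239×1.6 = 2563.5 N·m.
So T = 2563.5 / (0.8480 × 5.2) = 581.31 N.
ΣF_x = 0: H_x = T cos 58° = 308.05 N.
ΣF_y = 0: H_y = (85.6×9.8 + 239) − T sin 58° = 1077.9 − 492.98 = 584.9 N.
|H| = √(H_x² + H_y²) = √((308.05)² + (584.9)²) = 661.06 N.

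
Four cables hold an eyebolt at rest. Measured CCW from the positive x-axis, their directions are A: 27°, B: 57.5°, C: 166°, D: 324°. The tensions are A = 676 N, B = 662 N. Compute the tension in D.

T_D ≈ 2860 N

Resolve: ΣF_x = 676 cos 27° + 662 cos 57.5° + T_C cos 166° + T_D cos 324° = 0.
        ΣF_y = 676 sin 27° + 662 sin 57.5° + T_C sin 166° + T_D sin 324° = 0.
The known terms sum to (958, 865.2) N, so -0.9703 T_C + 0.8090 T_D = -958 and 0.2419 T_C − 0.5878 T_D = -865.2.
Solving simultaneously: T_C = 3372 N, T_D = 2860 N.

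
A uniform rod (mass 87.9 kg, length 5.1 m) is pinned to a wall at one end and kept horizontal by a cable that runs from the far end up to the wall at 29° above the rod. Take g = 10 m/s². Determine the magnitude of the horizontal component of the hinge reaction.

H_x ≈ 793 N

Take torques about the hinge: T sin 29° · 5.1 = 87.9×10×2.55 = 2241.4 N·m.
So T = 2241.4 / (0.4848 × 5.1) = 906.54 N.
ΣF_x = 0: H_x = T cos 29° = 792.88 N.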